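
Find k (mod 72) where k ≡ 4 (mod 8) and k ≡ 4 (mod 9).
M = 8 × 9 = 72. M₁ = 9, y₁ ≡ 1 (mod 8). M₂ = 8, y₂ ≡ 8 (mod 9). k = 4×9×1 + 4×8×8 ≡ 4 (mod 72)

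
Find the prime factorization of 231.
3 × 7 × 11

Divide by primes starting from smallest:
231 ÷ 3 = 77
77 ÷ 7 = 11
11 ÷ 11 = 1

231 = 3 × 7 × 11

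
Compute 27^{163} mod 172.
131

Using successive squaring:
Binary expansion of 163: 10100011
Powers of 27 mod 172 (each is the square of the previous):
  27^1 ≡ 27 (mod 172)
  27^2 ≡ 27² = 729 ≡ 41 (mod 172)
  27^4 ≡ 41² = 1681 ≡ 133 (mod 172)
  27^8 ≡ 133² = 17689 ≡ 145 (mod 172)
  27^16 ≡ 145² = 21025 ≡ 41 (mod 172)
  27^32 ≡ 41² = 1681 ≡ 133 (mod 172)
  27^64 ≡ 133² = 17689 ≡ 145 (mod 172)
  27^128 ≡ 145² = 21025 ≡ 41 (mod 172)
163 = 128 + 32 + 2 + 1, so 27^163 = 27^128 × 27^32 × 27^2 × 27^1 ≡ 41 × 133 × 41 × 27 (mod 172)
Multiplying step by step:
  41 × 133 = 5453 ≡ 121 (mod 172)
  121 × 41 = 4961 ≡ 145 (mod 172)
  145 × 27 = 3915 ≡ 131 (mod 172)
Result: 27^163 ≡ 131 (mod 172)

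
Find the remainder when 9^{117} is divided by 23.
By Fermat: 9^{22} ≡ 1 (mod 23). 117 = 5×22 + 7. So 9^{117} ≡ 9^{7} ≡ 4 (mod 23)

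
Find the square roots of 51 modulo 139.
The square roots of 51 mod 139 are 107 and 32. Verify: 107² = 11449 ≡ 51 (mod 139)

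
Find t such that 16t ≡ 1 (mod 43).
35

Since gcd(16, 43) = 1 divides 1, a solution exists.
Multiply both sides by the inverse of 16 mod 43:
  16^(-1) mod 43 = 35
  x ≡ 35 × 1 ≡ 35 ≡ 35 (mod 43)
Verification: 16 × 35 = 560 = 13 × 43 + 1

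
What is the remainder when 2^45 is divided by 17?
Using Fermat: 2^{16} ≡ 1 (mod 17). 45 ≡ 13 (mod 16). So 2^{45} ≡ 2^{13} ≡ 15 (mod 17)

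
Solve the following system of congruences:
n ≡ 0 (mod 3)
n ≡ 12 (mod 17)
12

Using the Chinese Remainder Theorem:
M = product of moduli = 51
For equation 1: M_1 = 17, 17 ≡ 2 (mod 3), inverse of 17 mod 3 is 2 (check: 2 × 2 = 4 ≡ 1 (mod 3))
For equation 2: M_2 = 3, 3 ≡ 3 (mod 17), inverse of 3 mod 17 is 6 (check: 3 × 6 = 18 ≡ 1 (mod 17))
Combine: n ≡ Σ r_i×M_i×(M_i⁻¹ mod m_i) = 0×17×2 + 12×3×6 = 0 + 216 = 216
216 mod 51 = 12
n ≡ 12 (mod 51)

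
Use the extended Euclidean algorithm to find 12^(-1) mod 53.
Extended GCD: 12(-22) + 53(5) = 1. So 12^(-1) ≡ 31 ≡ 31 (mod 53). Verify: 12 × 31 = 372 ≡ 1 (mod 53)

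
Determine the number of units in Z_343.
294

Prime factorization: 343 = 7^3
Using the formula φ(n) = n × Π(1 - 1/p) for each prime factor p:
φ(343) = 343 × (1 - 1/7)
φ(343) = 294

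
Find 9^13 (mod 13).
Using Fermat: 9^{12} ≡ 1 (mod 13). 13 ≡ 1 (mod 12). So 9^{13} ≡ 9^{1} ≡ 9 (mod 13)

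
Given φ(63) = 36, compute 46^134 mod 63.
By Euler: 46^{36} ≡ 1 (mod 63) since gcd(46, 63) = 1. 134 = 3×36 + 26. So 46^{134} ≡ 46^{26} ≡ 37 (mod 63)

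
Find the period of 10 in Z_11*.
Powers of 10 mod 11: 10^1≡10, 10^2≡1. Order = 2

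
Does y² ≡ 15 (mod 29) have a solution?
By Euler's criterion: 15^{14} ≡ 28 (mod 29). Since this equals -1 (≡ 28), 15 is not a QR.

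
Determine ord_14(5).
Powers of 5 mod 14: 5^1≡5, 5^2≡11, 5^3≡13, 5^4≡9, 5^5≡3, 5^6≡1. Order = 6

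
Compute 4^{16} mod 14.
4

Using successive squaring:
Binary expansion of 16: 10000
Powers of 4 mod 14 (each is the square of the previous):
  4^1 ≡ 4 (mod 14)
  4^2 ≡ 4² = 16 ≡ 2 (mod 14)
  4^4 ≡ 2² = 4 ≡ 4 (mod 14)
  4^8 ≡ 4² = 16 ≡ 2 (mod 14)
  4^16 ≡ 2² = 4 ≡ 4 (mod 14)
16 is a power of 2, so 4^16 is the last square: ≡ 4 (mod 14)
Result: 4^16 ≡ 4 (mod 14)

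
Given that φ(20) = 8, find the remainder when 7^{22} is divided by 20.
By Euler: 7^{8} ≡ 1 (mod 20) since gcd(7, 20) = 1. 22 = 2×8 + 6. So 7^{22} ≡ 7^{6} ≡ 9 (mod 20)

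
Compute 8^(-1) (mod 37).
8^(-1) ≡ 14 (mod 37). Verification: 8 × 14 = 112 ≡ 1 (mod 37)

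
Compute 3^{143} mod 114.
51

Using successive squaring:
Binary expansion of 143: 10001111
Powers of 3 mod 114 (each is the square of the previous):
  3^1 ≡ 3 (mod 114)
  3^2 ≡ 3² = 9 ≡ 9 (mod 114)
  3^4 ≡ 9² = 81 ≡ 81 (mod 114)
  3^8 ≡ 81² = 6561 ≡ 63 (mod 114)
  3^16 ≡ 63² = 3969 ≡ 93 (mod 114)
  3^32 ≡ 93² = 8649 ≡ 99 (mod 114)
  3^64 ≡ 99² = 9801 ≡ 111 (mod 114)
  3^128 ≡ 111² = 12321 ≡ 9 (mod 114)
143 = 128 + 8 + 4 + 2 + 1, so 3^143 = 3^128 × 3^8 × 3^4 × 3^2 × 3^1 ≡ 9 × 63 × 81 × 9 × 3 (mod 114)
Multiplying step by step:
  9 × 63 = 567 ≡ 111 (mod 114)
  111 × 81 = 8991 ≡ 99 (mod 114)
  99 × 9 = 891 ≡ 93 (mod 114)
  93 × 3 = 279 ≡ 51 (mod 114)
Result: 3^143 ≡ 51 (mod 114)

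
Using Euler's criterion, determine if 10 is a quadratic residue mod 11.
By Euler's criterion: 10^{5} ≡ 10 (mod 11). Since this equals -1 (≡ 10), 10 is not a QR.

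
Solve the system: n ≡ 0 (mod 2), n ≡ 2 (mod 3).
M = 2 × 3 = 6. M₁ = 3, y₁ ≡ 1 (mod 2). M₂ = 2, y₂ ≡ 2 (mod 3). n = 0×3×1 + 2×2×2 ≡ 2 (mod 6)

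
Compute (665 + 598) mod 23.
21

(665 + 598) = 1263
1263 mod 23 = 21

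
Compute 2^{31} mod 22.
2

Using successive squaring:
Binary expansion of 31: 11111
Powers of 2 mod 22 (each is the square of the previous):
  2^1 ≡ 2 (mod 22)
  2^2 ≡ 2² = 4 ≡ 4 (mod 22)
  2^4 ≡ 4² = 16 ≡ 16 (mod 22)
  2^8 ≡ 16² = 256 ≡ 14 (mod 22)
  2^16 ≡ 14² = 196 ≡ 20 (mod 22)
31 = 16 + 8 + 4 + 2 + 1, so 2^31 = 2^16 × 2^8 × 2^4 × 2^2 × 2^1 ≡ 20 × 14 × 16 × 4 × 2 (mod 22)
Multiplying step by step:
  20 × 14 = 280 ≡ 16 (mod 22)
  16 × 16 = 256 ≡ 14 (mod 22)
  14 × 4 = 56 ≡ 12 (mod 22)
  12 × 2 = 24 ≡ 2 (mod 22)
Result: 2^31 ≡ 2 (mod 22)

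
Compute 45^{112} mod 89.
67

Using successive squaring:
Binary expansion of 112: 1110000
Powers of 45 mod 89 (each is the square of the previous):
  45^1 ≡ 45 (mod 89)
  45^2 ≡ 45² = 2025 ≡ 67 (mod 89)
  45^4 ≡ 67² = 4489 ≡ 39 (mod 89)
  45^8 ≡ 39² = 1521 ≡ 8 (mod 89)
  45^16 ≡ 8² = 64 ≡ 64 (mod 89)
  45^32 ≡ 64² = 4096 ≡ 2 (mod 89)
  45^64 ≡ 2² = 4 ≡ 4 (mod 89)
112 = 64 + 32 + 16, so 45^112 = 45^64 × 45^32 × 45^16 ≡ 4 × 2 × 64 (mod 89)
Multiplying step by step:
  4 × 2 = 8 ≡ 8 (mod 89)
  8 × 64 = 512 ≡ 67 (mod 89)
Result: 45^112 ≡ 67 (mod 89)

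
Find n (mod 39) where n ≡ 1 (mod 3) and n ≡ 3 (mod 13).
M = 3 × 13 = 39. M₁ = 13, y₁ ≡ 1 (mod 3). M₂ = 3, y₂ ≡ 9 (mod 13). n = 1×13×1 + 3×3×9 ≡ 16 (mod 39)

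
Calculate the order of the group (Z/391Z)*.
352

Prime factorization: 391 = 17 × 23
Using the formula φ(n) = n × Π(1 - 1/p) for each prime factor p:
φ(391) = 391 × (1 - 1/17) × (1 - 1/23)
φ(391) = 352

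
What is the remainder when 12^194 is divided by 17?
Using Fermat: 12^{16} ≡ 1 (mod 17). 194 ≡ 2 (mod 16). So 12^{194} ≡ 12^{2} ≡ 8 (mod 17)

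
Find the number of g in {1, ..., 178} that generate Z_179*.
Number of primitive roots mod 179 = φ(178) = 88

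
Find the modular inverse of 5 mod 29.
5^(-1) ≡ 6 (mod 29). Verification: 5 × 6 = 30 ≡ 1 (mod 29)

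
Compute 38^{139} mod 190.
152

Using successive squaring:
Binary expansion of 139: 10001011
Powers of 38 mod 190 (each is the square of the previous):
  38^1 ≡ 38 (mod 190)
  38^2 ≡ 38² = 1444 ≡ 114 (mod 190)
  38^4 ≡ 114² = 12996 ≡ 76 (mod 190)
  38^8 ≡ 76² = 5776 ≡ 76 (mod 190)
  38^16 ≡ 76² = 5776 ≡ 76 (mod 190)
  38^32 ≡ 76² = 5776 ≡ 76 (mod 190)
  38^64 ≡ 76² = 5776 ≡ 76 (mod 190)
  38^128 ≡ 76² = 5776 ≡ 76 (mod 190)
139 = 128 + 8 + 2 + 1, so 38^139 = 38^128 × 38^8 × 38^2 × 38^1 ≡ 76 × 76 × 114 × 38 (mod 190)
Multiplying step by step:
  76 × 76 = 5776 ≡ 76 (mod 190)
  76 × 114 = 8664 ≡ 114 (mod 190)
  114 × 38 = 4332 ≡ 152 (mod 190)
Result: 38^139 ≡ 152 (mod 190)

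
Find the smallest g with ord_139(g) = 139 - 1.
p - 1 = 138 has prime divisors 2, 3, 23. h is a primitive root mod 139 iff h^(138/q) ≢ 1 (mod 139) for each such q.
h = 2: 2^69 ≡ 138, 2^46 ≡ 96, 2^6 ≡ 64 (mod 139); none is 1, so 2 has order 138 and is a primitive root.
The smallest primitive root mod 139 is g = 2.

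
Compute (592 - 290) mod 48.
14

(592 - 290) = 302
302 mod 48 = 14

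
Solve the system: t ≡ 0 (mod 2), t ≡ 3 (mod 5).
M = 2 × 5 = 10. M₁ = 5, y₁ ≡ 1 (mod 2). M₂ = 2, y₂ ≡ 3 (mod 5). t = 0×5×1 + 3×2×3 ≡ 8 (mod 10)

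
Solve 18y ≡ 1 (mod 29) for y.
18^(-1) ≡ 21 (mod 29). Verification: 18 × 21 = 378 ≡ 1 (mod 29)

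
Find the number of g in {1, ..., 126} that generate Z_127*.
Number of primitive roots mod 127 = φ(126) = 36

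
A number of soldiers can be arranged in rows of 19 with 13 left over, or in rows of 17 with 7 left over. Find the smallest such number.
M = 19 × 17 = 323. M₁ = 17, y₁ ≡ 9 (mod 19). M₂ = 19, y₂ ≡ 9 (mod 17). z = 13×17×9 + 7×19×9 ≡ 279 (mod 323). The smallest positive such number is 279.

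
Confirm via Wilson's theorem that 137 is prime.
(136)! mod 137 = 136. Since this equals -1 (mod 137), Wilson confirms 137 is prime.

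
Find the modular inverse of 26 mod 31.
26^(-1) ≡ 6 (mod 31). Verification: 26 × 6 = 156 ≡ 1 (mod 31)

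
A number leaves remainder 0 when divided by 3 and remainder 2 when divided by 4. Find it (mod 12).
M = 3 × 4 = 12. M₁ = 4, y₁ ≡ 1 (mod 3). M₂ = 3, y₂ ≡ 3 (mod 4). z = 0×4×1 + 2×3×3 ≡ 6 (mod 12)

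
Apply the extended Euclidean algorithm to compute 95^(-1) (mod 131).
Extended GCD: 95(40) + 131(-29) = 1. So 95^(-1) ≡ 40 ≡ 40 (mod 131). Verify: 95 × 40 = 3800 ≡ 1 (mod 131)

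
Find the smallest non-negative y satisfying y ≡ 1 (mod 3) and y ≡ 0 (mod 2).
M = 3 × 2 = 6. M₁ = 2, y₁ ≡ 2 (mod 3). M₂ = 3, y₂ ≡ 1 (mod 2). y = 1×2×2 + 0×3×1 ≡ 4 (mod 6)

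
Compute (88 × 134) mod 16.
0

(88 × 134) = 11792
11792 mod 16 = 0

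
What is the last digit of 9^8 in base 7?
9 ≡ 2 (mod 7). 8 = 8 (binary 1000). Repeated squaring mod 7: 2^1 ≡ 2; 2^2 ≡ 2² = 4 ≡ 4; 2^4 ≡ 4² = 16 ≡ 2; 2^8 ≡ 2² = 4 ≡ 4. So 9^8 ≡ 4 (mod 7).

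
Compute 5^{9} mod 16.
5

Using successive squaring:
Binary expansion of 9: 1001
Powers of 5 mod 16 (each is the square of the previous):
  5^1 ≡ 5 (mod 16)
  5^2 ≡ 5² = 25 ≡ 9 (mod 16)
  5^4 ≡ 9² = 81 ≡ 1 (mod 16)
  5^8 ≡ 1² = 1 ≡ 1 (mod 16)
9 = 8 + 1, so 5^9 = 5^8 × 5^1 ≡ 1 × 5 (mod 16)
Multiplying step by step:
  1 × 5 = 5 ≡ 5 (mod 16)
Result: 5^9 ≡ 5 (mod 16)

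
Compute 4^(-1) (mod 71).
18

Using Extended Euclidean Algorithm:
gcd(4, 71) = 1
Bezout coefficients: 4 × 18 + 71 × -1 = 1
So 4 × 18 ≡ 1 (mod 71)
The inverse is 18 mod 71 = 18
Verification: 4 × 18 = 72 = 1 × 71 + 1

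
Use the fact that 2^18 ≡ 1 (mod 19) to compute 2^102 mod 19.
By Fermat: 2^{18} ≡ 1 (mod 19). 102 = 5×18 + 12. So 2^{102} ≡ 2^{12} ≡ 11 (mod 19)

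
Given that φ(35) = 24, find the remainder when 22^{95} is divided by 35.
By Euler: 22^{24} ≡ 1 (mod 35) since gcd(22, 35) = 1. 95 = 3×24 + 23. So 22^{95} ≡ 22^{23} ≡ 8 (mod 35)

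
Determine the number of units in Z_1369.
1332

Prime factorization: 1369 = 37^2
Using the formula φ(n) = n × Π(1 - 1/p) for each prime factor p:
φ(1369) = 1369 × (1 - 1/37)
φ(1369) = 1332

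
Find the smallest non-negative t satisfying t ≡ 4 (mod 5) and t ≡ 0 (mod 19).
M = 5 × 19 = 95. M₁ = 19, y₁ ≡ 4 (mod 5). M₂ = 5, y₂ ≡ 4 (mod 19). t = 4×19×4 + 0×5×4 ≡ 19 (mod 95)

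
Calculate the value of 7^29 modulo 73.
Using repeated squaring. 29 = 16 + 8 + 4 + 1 (binary 11101). Repeated squaring mod 73: 7^1 ≡ 7; 7^2 ≡ 7² = 49 ≡ 49; 7^4 ≡ 49² = 2401 ≡ 65; 7^8 ≡ 65² = 4225 ≡ 64; 7^16 ≡ 64² = 4096 ≡ 8. Multiply: 7^29 = 7^16 × 7^8 × 7^4 × 7^1 ≡ 8 × 64 × 65 × 7 (mod 73): 8 × 64 = 512 ≡ 1; 1 × 65 = 65 ≡ 65; 65 × 7 = 455 ≡ 17. So 7^29 ≡ 17 (mod 73).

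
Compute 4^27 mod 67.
Using repeated squaring. 27 = 16 + 8 + 2 + 1 (binary 11011). Repeated squaring mod 67: 4^1 ≡ 4; 4^2 ≡ 4² = 16 ≡ 16; 4^4 ≡ 16² = 256 ≡ 55; 4^8 ≡ 55² = 3025 ≡ 10; 4^16 ≡ 10² = 100 ≡ 33. Multiply: 4^27 = 4^16 × 4^8 × 4^2 × 4^1 ≡ 33 × 10 × 16 × 4 (mod 67): 33 × 10 = 330 ≡ 62; 62 × 16 = 992 ≡ 54; 54 × 4 = 216 ≡ 15. So 4^27 ≡ 15 (mod 67).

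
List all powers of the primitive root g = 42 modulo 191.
g^1, g^2, ..., g^{190} mod 191: {42, 45, 171, 115, 55, 18, 183, 46, 22, 160, 35, 133, 47, 64, 14, 15, 57, 102, 82, 6, 61, 79, 71, 117, 139, 108, 143, 85, 132, 5, 19, 34, 91, 2, 84, 90, 151, 39, 110, 36, 175, 92, 44, 129, 70, 75, 94, 128, 28, 30, 114, 13, 164, 12, 122, 158, 142, 43, 87, 25, 95, 170, 73, 10, 38, 68, 182, 4, 168, 180, 111, 78, 29, 72, 159, 184, 88, 67, 140, 150, 188, 65, 56, 60, 37, 26, 137, 24, 53, 125, 93, 86, 174, 50, 190, 149, 146, 20, 76, 136, 173, 8, 145, 169, 31, 156, 58, 144, 127, 177, 176, 134, 89, 109, 185, 130, 112, 120, 74, 52, 83, 48, 106, 59, 186, 172, 157, 100, 189, 107, 101, 40, 152, 81, 155, 16, 99, 147, 62, 121, 116, 97, 63, 163, 161, 77, 178, 27, 179, 69, 33, 49, 148, 104, 166, 96, 21, 118, 181, 153, 123, 9, 187, 23, 11, 80, 113, 162, 119, 32, 7, 103, 124, 51, 41, 3, 126, 135, 131, 154, 165, 54, 167, 138, 66, 98, 105, 17, 141, 1}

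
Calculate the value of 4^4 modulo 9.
4 = 4 (binary 100). Repeated squaring mod 9: 4^1 ≡ 4; 4^2 ≡ 4² = 16 ≡ 7; 4^4 ≡ 7² = 49 ≡ 4. So 4^4 ≡ 4 (mod 9).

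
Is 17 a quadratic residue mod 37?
By Euler's criterion: 17^{18} ≡ 36 (mod 37). Since this equals -1 (≡ 36), 17 is not a QR.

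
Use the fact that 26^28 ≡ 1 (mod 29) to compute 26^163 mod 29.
By Fermat: 26^{28} ≡ 1 (mod 29). 163 = 5×28 + 23. So 26^{163} ≡ 26^{23} ≡ 21 (mod 29)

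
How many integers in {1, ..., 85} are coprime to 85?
64

Prime factorization: 85 = 5 × 17
Using the formula φ(n) = n × Π(1 - 1/p) for each prime factor p:
φ(85) = 85 × (1 - 1/5) × (1 - 1/17)
φ(85) = 64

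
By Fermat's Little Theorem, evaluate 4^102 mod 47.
By Fermat: 4^{46} ≡ 1 (mod 47). 102 = 2×46 + 10. So 4^{102} ≡ 4^{10} ≡ 6 (mod 47)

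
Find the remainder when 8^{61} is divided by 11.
By Fermat: 8^{10} ≡ 1 (mod 11). 61 = 6×10 + 1. So 8^{61} ≡ 8^{1} ≡ 8 (mod 11)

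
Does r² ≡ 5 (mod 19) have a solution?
By Euler's criterion: 5^{9} ≡ 1 (mod 19). Since this equals 1, 5 is a QR.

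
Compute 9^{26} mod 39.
3

Using successive squaring:
Binary expansion of 26: 11010
Powers of 9 mod 39 (each is the square of the previous):
  9^1 ≡ 9 (mod 39)
  9^2 ≡ 9² = 81 ≡ 3 (mod 39)
  9^4 ≡ 3² = 9 ≡ 9 (mod 39)
  9^8 ≡ 9² = 81 ≡ 3 (mod 39)
  9^16 ≡ 3² = 9 ≡ 9 (mod 39)
26 = 16 + 8 + 2, so 9^26 = 9^16 × 9^8 × 9^2 ≡ 9 × 3 × 3 (mod 39)
Multiplying step by step:
  9 × 3 = 27 ≡ 27 (mod 39)
  27 × 3 = 81 ≡ 3 (mod 39)
Result: 9^26 ≡ 3 (mod 39)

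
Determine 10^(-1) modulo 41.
10^(-1) ≡ 37 (mod 41). Verification: 10 × 37 = 370 ≡ 1 (mod 41)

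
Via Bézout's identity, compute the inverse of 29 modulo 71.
Extended GCD: 29(-22) + 71(9) = 1. So 29^(-1) ≡ 49 ≡ 49 (mod 71). Verify: 29 × 49 = 1421 ≡ 1 (mod 71)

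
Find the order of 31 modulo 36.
Powers of 31 mod 36: 31^1≡31, 31^2≡25, 31^3≡19, 31^4≡13, 31^5≡7, 31^6≡1. Order = 6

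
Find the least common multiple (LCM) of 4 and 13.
52

First find GCD(4, 13) using the Euclidean algorithm:
4 = 0 × 13 + 4
13 = 3 × 4 + 1
4 = 4 × 1 + 0
GCD(4, 13) = 1

LCM formula: LCM(a, b) = (a × b) / GCD(a, b)
LCM(4, 13) = (4 × 13) / 1
LCM(4, 13) = 52 / 1
LCM(4, 13) = 52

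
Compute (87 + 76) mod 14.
9

(87 + 76) = 163
163 mod 14 = 9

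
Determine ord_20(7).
Powers of 7 mod 20: 7^1≡7, 7^2≡9, 7^3≡3, 7^4≡1. Order = 4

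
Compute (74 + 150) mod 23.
17

(74 + 150) = 224
224 mod 23 = 17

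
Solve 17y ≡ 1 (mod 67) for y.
4

Using Extended Euclidean Algorithm:
gcd(17, 67) = 1
Bezout coefficients: 17 × 4 + 67 × -1 = 1
So 17 × 4 ≡ 1 (mod 67)
The inverse is 4 mod 67 = 4
Verification: 17 × 4 = 68 = 1 × 67 + 1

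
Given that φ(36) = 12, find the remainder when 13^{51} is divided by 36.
By Euler: 13^{12} ≡ 1 (mod 36) since gcd(13, 36) = 1. 51 = 4×12 + 3. So 13^{51} ≡ 13^{3} ≡ 1 (mod 36)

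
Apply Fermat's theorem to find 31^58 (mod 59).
By Fermat's Little Theorem, 31^{58} ≡ 1 (mod 59) since 59 is prime and gcd(31, 59) = 1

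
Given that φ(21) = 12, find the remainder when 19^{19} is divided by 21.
By Euler: 19^{12} ≡ 1 (mod 21) since gcd(19, 21) = 1. 19 = 1×12 + 7. So 19^{19} ≡ 19^{7} ≡ 19 (mod 21)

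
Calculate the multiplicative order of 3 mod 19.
Powers of 3 mod 19: 3^1≡3, 3^2≡9, 3^3≡8, 3^4≡5, 3^5≡15, 3^6≡7, 3^7≡2, 3^8≡6, 3^9≡18, 3^10≡16, 3^11≡10, 3^12≡11, 3^13≡14, 3^14≡4, 3^15≡12, 3^16≡17, 3^17≡13, 3^18≡1. Order = 18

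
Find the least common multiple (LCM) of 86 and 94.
4042

First find GCD(86, 94) using the Euclidean algorithm:
86 = 0 × 94 + 86
94 = 1 × 86 + 8
86 = 10 × 8 + 6
8 = 1 × 6 + 2
6 = 3 × 2 + 0
GCD(86, 94) = 2

LCM formula: LCM(a, b) = (a × b) / GCD(a, b)
LCM(86, 94) = (86 × 94) / 2
LCM(86, 94) = 8084 / 2
LCM(86, 94) = 4042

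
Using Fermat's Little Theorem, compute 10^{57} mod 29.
10

By Fermat's Little Theorem, a^(p-1) ≡ 1 (mod p) for prime p and gcd(a, p) = 1
Here p = 29, so 10^28 ≡ 1 (mod 29)
We can reduce the exponent: 57 mod 28 = 1
So 10^57 ≡ 10^1 (mod 29)
Computing: 10^1 mod 29 = 10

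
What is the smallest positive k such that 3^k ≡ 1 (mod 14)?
Powers of 3 mod 14: 3^1≡3, 3^2≡9, 3^3≡13, 3^4≡11, 3^5≡5, 3^6≡1. Order = 6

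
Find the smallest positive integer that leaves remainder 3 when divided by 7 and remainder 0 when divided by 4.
M = 7 × 4 = 28. M₁ = 4, y₁ ≡ 2 (mod 7). M₂ = 7, y₂ ≡ 3 (mod 4). x = 3×4×2 + 0×7×3 ≡ 24 (mod 28). The smallest positive such number is 24.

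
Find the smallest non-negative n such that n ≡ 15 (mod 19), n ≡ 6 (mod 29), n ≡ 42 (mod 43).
4385

Using the Chinese Remainder Theorem:
M = product of moduli = 23693
For equation 1: M_1 = 1247, 1247 ≡ 12 (mod 19), inverse of 1247 mod 19 is 8 (check: 12 × 8 = 96 ≡ 1 (mod 19))
For equation 2: M_2 = 817, 817 ≡ 5 (mod 29), inverse of 817 mod 29 is 6 (check: 5 × 6 = 30 ≡ 1 (mod 29))
For equation 3: M_3 = 551, 551 ≡ 35 (mod 43), inverse of 551 mod 43 is 16 (check: 35 × 16 = 560 ≡ 1 (mod 43))
Combine: n ≡ Σ r_i×M_i×(M_i⁻¹ mod m_i) = 15×1247×8 + 6×817×6 + 42×551×16 = 149640 + 29412 + 370272 = 549324
549324 mod 23693 = 4385
n ≡ 4385 (mod 23693)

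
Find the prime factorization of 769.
769

Divide by primes starting from smallest:
769 ÷ 769 = 1

769 = 769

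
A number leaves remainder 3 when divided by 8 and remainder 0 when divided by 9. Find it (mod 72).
M = 8 × 9 = 72. M₁ = 9, y₁ ≡ 1 (mod 8). M₂ = 8, y₂ ≡ 8 (mod 9). r = 3×9×1 + 0×8×8 ≡ 27 (mod 72)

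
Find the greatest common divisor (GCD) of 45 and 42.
3

Using the Euclidean algorithm:
45 = 1 × 42 + 3
42 = 14 × 3 + 0

GCD(45, 42) = 3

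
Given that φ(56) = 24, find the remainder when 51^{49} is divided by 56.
By Euler: 51^{24} ≡ 1 (mod 56) since gcd(51, 56) = 1. 49 = 2×24 + 1. So 51^{49} ≡ 51^{1} ≡ 51 (mod 56)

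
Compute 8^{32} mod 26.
14

Using successive squaring:
Binary expansion of 32: 100000
Powers of 8 mod 26 (each is the square of the previous):
  8^1 ≡ 8 (mod 26)
  8^2 ≡ 8² = 64 ≡ 12 (mod 26)
  8^4 ≡ 12² = 144 ≡ 14 (mod 26)
  8^8 ≡ 14² = 196 ≡ 14 (mod 26)
  8^16 ≡ 14² = 196 ≡ 14 (mod 26)
  8^32 ≡ 14² = 196 ≡ 14 (mod 26)
32 is a power of 2, so 8^32 is the last square: ≡ 14 (mod 26)
Result: 8^32 ≡ 14 (mod 26)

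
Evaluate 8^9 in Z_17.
9 = 8 + 1 (binary 1001). Repeated squaring mod 17: 8^1 ≡ 8; 8^2 ≡ 8² = 64 ≡ 13; 8^4 ≡ 13² = 169 ≡ 16; 8^8 ≡ 16² = 256 ≡ 1. Multiply: 8^9 = 8^8 × 8^1 ≡ 1 × 8 (mod 17): 1 × 8 = 8 ≡ 8. So 8^9 ≡ 8 (mod 17).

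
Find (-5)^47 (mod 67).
Using repeated squaring. (-5) ≡ 62 (mod 67). 47 = 32 + 8 + 4 + 2 + 1 (binary 101111). Repeated squaring mod 67: 62^1 ≡ 62; 62^2 ≡ 62² = 3844 ≡ 25; 62^4 ≡ 25² = 625 ≡ 22; 62^8 ≡ 22² = 484 ≡ 15; 62^16 ≡ 15² = 225 ≡ 24; 62^32 ≡ 24² = 576 ≡ 40. Multiply: (-5)^47 ≡ 62^32 × 62^8 × 62^4 × 62^2 × 62^1 ≡ 40 × 15 × 22 × 25 × 62 (mod 67): 40 × 15 = 600 ≡ 64; 64 × 22 = 1408 ≡ 1; 1 × 25 = 25 ≡ 25; 25 × 62 = 1550 ≡ 9. So (-5)^47 ≡ 9 (mod 67).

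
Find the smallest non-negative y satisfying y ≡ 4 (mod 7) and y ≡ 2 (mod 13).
M = 7 × 13 = 91. M₁ = 13, y₁ ≡ 6 (mod 7). M₂ = 7, y₂ ≡ 2 (mod 13). y = 4×13×6 + 2×7×2 ≡ 67 (mod 91)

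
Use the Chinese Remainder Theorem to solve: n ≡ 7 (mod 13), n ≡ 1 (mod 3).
7

Using the Chinese Remainder Theorem:
M = product of moduli = 39
For equation 1: M_1 = 3, 3 ≡ 3 (mod 13), inverse of 3 mod 13 is 9 (check: 3 × 9 = 27 ≡ 1 (mod 13))
For equation 2: M_2 = 13, 13 ≡ 1 (mod 3), inverse of 13 mod 3 is 1 (check: 1 × 1 = 1 ≡ 1 (mod 3))
Combine: n ≡ Σ r_i×M_i×(M_i⁻¹ mod m_i) = 7×3×9 + 1×13×1 = 189 + 13 = 202
202 mod 39 = 7
n ≡ 7 (mod 39)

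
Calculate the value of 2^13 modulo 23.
Using repeated squaring. 13 = 8 + 4 + 1 (binary 1101). Repeated squaring mod 23: 2^1 ≡ 2; 2^2 ≡ 2² = 4 ≡ 4; 2^4 ≡ 4² = 16 ≡ 16; 2^8 ≡ 16² = 256 ≡ 3. Multiply: 2^13 = 2^8 × 2^4 × 2^1 ≡ 3 × 16 × 2 (mod 23): 3 × 16 = 48 ≡ 2; 2 × 2 = 4 ≡ 4. So 2^13 ≡ 4 (mod 23).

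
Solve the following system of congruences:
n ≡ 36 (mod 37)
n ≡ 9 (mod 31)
443

Using the Chinese Remainder Theorem:
M = product of moduli = 1147
For equation 1: M_1 = 31, 31 ≡ 31 (mod 37), inverse of 31 mod 37 is 6 (check: 31 × 6 = 186 ≡ 1 (mod 37))
For equation 2: M_2 = 37, 37 ≡ 6 (mod 31), inverse of 37 mod 31 is 26 (check: 6 × 26 = 156 ≡ 1 (mod 31))
Combine: n ≡ Σ r_i×M_i×(M_i⁻¹ mod m_i) = 36×31×6 + 9×37×26 = 6696 + 8658 = 15354
15354 mod 1147 = 443
n ≡ 443 (mod 1147)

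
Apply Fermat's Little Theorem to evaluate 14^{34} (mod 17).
9

By Fermat's Little Theorem, a^(p-1) ≡ 1 (mod p) for prime p and gcd(a, p) = 1
Here p = 17, so 14^16 ≡ 1 (mod 17)
We can reduce the exponent: 34 mod 16 = 2
So 14^34 ≡ 14^2 (mod 17)
Computing: 14^2 mod 17 = 9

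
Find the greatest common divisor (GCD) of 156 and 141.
3

Using the Euclidean algorithm:
156 = 1 × 141 + 15
141 = 9 × 15 + 6
15 = 2 × 6 + 3
6 = 2 × 3 + 0

GCD(156, 141) = 3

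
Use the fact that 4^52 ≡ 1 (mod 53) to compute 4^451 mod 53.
By Fermat: 4^{52} ≡ 1 (mod 53). 451 = 8×52 + 35. So 4^{451} ≡ 4^{35} ≡ 6 (mod 53)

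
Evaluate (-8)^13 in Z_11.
Using Fermat: (-8)^{10} ≡ 1 (mod 11). 13 ≡ 3 (mod 10). So (-8)^{13} ≡ (-8)^{3} ≡ 5 (mod 11)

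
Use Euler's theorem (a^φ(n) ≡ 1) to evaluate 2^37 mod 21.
By Euler: 2^{12} ≡ 1 (mod 21) since gcd(2, 21) = 1. 37 = 3×12 + 1. So 2^{37} ≡ 2^{1} ≡ 2 (mod 21)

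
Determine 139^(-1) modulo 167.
139^(-1) ≡ 161 (mod 167). Verification: 139 × 161 = 22379 ≡ 1 (mod 167)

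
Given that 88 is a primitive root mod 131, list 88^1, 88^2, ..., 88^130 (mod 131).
g^1, g^2, ..., g^{130} mod 131: {88, 15, 10, 94, 19, 100, 23, 59, 83, 99, 66, 44, 73, 5, 47, 75, 50, 77, 95, 107, 115, 33, 22, 102, 68, 89, 103, 25, 104, 113, 119, 123, 82, 11, 51, 34, 110, 117, 78, 52, 122, 125, 127, 41, 71, 91, 17, 55, 124, 39, 26, 61, 128, 129, 86, 101, 111, 74, 93, 62, 85, 13, 96, 64, 130, 43, 116, 121, 37, 112, 31, 108, 72, 48, 32, 65, 87, 58, 126, 84, 56, 81, 54, 36, 24, 16, 98, 109, 29, 63, 42, 28, 106, 27, 18, 12, 8, 49, 120, 80, 97, 21, 14, 53, 79, 9, 6, 4, 90, 60, 40, 114, 76, 7, 92, 105, 70, 3, 2, 45, 30, 20, 57, 38, 69, 46, 118, 35, 67, 1}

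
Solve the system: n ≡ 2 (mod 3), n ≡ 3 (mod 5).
M = 3 × 5 = 15. M₁ = 5, y₁ ≡ 2 (mod 3). M₂ = 3, y₂ ≡ 2 (mod 5). n = 2×5×2 + 3×3×2 ≡ 8 (mod 15)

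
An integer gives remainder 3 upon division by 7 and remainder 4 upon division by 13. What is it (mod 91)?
M = 7 × 13 = 91. M₁ = 13, y₁ ≡ 6 (mod 7). M₂ = 7, y₂ ≡ 2 (mod 13). x = 3×13×6 + 4×7×2 ≡ 17 (mod 91). The smallest positive such number is 17.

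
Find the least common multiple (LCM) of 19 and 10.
190

First find GCD(19, 10) using the Euclidean algorithm:
19 = 1 × 10 + 9
10 = 1 × 9 + 1
9 = 9 × 1 + 0
GCD(19, 10) = 1

LCM formula: LCM(a, b) = (a × b) / GCD(a, b)
LCM(19, 10) = (19 × 10) / 1
LCM(19, 10) = 190 / 1
LCM(19, 10) = 190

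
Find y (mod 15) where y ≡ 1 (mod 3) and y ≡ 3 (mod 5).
M = 3 × 5 = 15. M₁ = 5, y₁ ≡ 2 (mod 3). M₂ = 3, y₂ ≡ 2 (mod 5). y = 1×5×2 + 3×3×2 ≡ 13 (mod 15)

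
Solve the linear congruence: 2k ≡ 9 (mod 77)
43

Since gcd(2, 77) = 1 divides 9, a solution exists.
Multiply both sides by the inverse of 2 mod 77:
  2^(-1) mod 77 = 39
  x ≡ 39 × 9 ≡ 351 ≡ 43 (mod 77)
Verification: 2 × 43 = 86 = 1 × 77 + 9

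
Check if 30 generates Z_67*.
p - 1 = 66 has prime divisors 2, 3, 11. Check 30^(66/q) mod 67 for each: 30^(66/2) = 30^33 ≡ 66, 30^(66/3) = 30^22 ≡ 37, 30^(66/11) = 30^6 ≡ 1 (mod 67). Since 30^6 ≡ 1 (mod 67), the order of 30 divides 6 (in fact the order is 6) ≠ 66, so it is not a primitive root.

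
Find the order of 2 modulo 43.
Powers of 2 mod 43: 2^1≡2, 2^2≡4, 2^3≡8, 2^4≡16, 2^5≡32, 2^6≡21, 2^7≡42, 2^8≡41, 2^9≡39, 2^10≡35, 2^11≡27, 2^12≡11, 2^13≡22, 2^14≡1. Order = 14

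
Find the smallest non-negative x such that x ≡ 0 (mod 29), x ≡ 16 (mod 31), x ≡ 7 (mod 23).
14152

Using the Chinese Remainder Theorem:
M = product of moduli = 20677
For equation 1: M_1 = 713, 713 ≡ 17 (mod 29), inverse of 713 mod 29 is 12 (check: 17 × 12 = 204 ≡ 1 (mod 29))
For equation 2: M_2 = 667, 667 ≡ 16 (mod 31), inverse of 667 mod 31 is 2 (check: 16 × 2 = 32 ≡ 1 (mod 31))
For equation 3: M_3 = 899, 899 ≡ 2 (mod 23), inverse of 899 mod 23 is 12 (check: 2 × 12 = 24 ≡ 1 (mod 23))
Combine: x ≡ Σ r_i×M_i×(M_i⁻¹ mod m_i) = 0×713×12 + 16×667×2 + 7×899×12 = 0 + 21344 + 75516 = 96860
96860 mod 20677 = 14152
x ≡ 14152 (mod 20677)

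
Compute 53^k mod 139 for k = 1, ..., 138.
g^1, g^2, ..., g^{138} mod 139: {53, 29, 8, 7, 93, 64, 56, 49, 95, 31, 114, 65, 109, 78, 103, 38, 68, 129, 26, 127, 59, 69, 43, 55, 135, 66, 23, 107, 111, 45, 22, 54, 82, 37, 15, 100, 18, 120, 105, 5, 126, 6, 40, 35, 48, 42, 2, 106, 58, 16, 14, 47, 128, 112, 98, 51, 62, 89, 130, 79, 17, 67, 76, 136, 119, 52, 115, 118, 138, 86, 110, 131, 132, 46, 75, 83, 90, 44, 108, 25, 74, 30, 61, 36, 101, 71, 10, 113, 12, 80, 70, 96, 84, 4, 73, 116, 32, 28, 94, 117, 85, 57, 102, 124, 39, 121, 19, 34, 134, 13, 133, 99, 104, 91, 97, 137, 33, 81, 123, 125, 92, 11, 27, 41, 88, 77, 50, 9, 60, 122, 72, 63, 3, 20, 87, 24, 21, 1}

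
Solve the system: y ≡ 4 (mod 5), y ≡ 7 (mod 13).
M = 5 × 13 = 65. M₁ = 13, y₁ ≡ 2 (mod 5). M₂ = 5, y₂ ≡ 8 (mod 13). y = 4×13×2 + 7×5×8 ≡ 59 (mod 65)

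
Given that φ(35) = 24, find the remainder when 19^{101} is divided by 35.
By Euler: 19^{24} ≡ 1 (mod 35) since gcd(19, 35) = 1. 101 = 4×24 + 5. So 19^{101} ≡ 19^{5} ≡ 24 (mod 35)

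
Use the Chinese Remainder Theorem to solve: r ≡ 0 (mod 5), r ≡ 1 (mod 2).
M = 5 × 2 = 10. M₁ = 2, y₁ ≡ 3 (mod 5). M₂ = 5, y₂ ≡ 1 (mod 2). r = 0×2×3 + 1×5×1 ≡ 5 (mod 10)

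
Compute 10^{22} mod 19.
6

Using successive squaring:
Binary expansion of 22: 10110
Powers of 10 mod 19 (each is the square of the previous):
  10^1 ≡ 10 (mod 19)
  10^2 ≡ 10² = 100 ≡ 5 (mod 19)
  10^4 ≡ 5² = 25 ≡ 6 (mod 19)
  10^8 ≡ 6² = 36 ≡ 17 (mod 19)
  10^16 ≡ 17² = 289 ≡ 4 (mod 19)
22 = 16 + 4 + 2, so 10^22 = 10^16 × 10^4 × 10^2 ≡ 4 × 6 × 5 (mod 19)
Multiplying step by step:
  4 × 6 = 24 ≡ 5 (mod 19)
  5 × 5 = 25 ≡ 6 (mod 19)
Result: 10^22 ≡ 6 (mod 19)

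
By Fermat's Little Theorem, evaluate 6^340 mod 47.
By Fermat: 6^{46} ≡ 1 (mod 47). 340 ≡ 18 (mod 46). So 6^{340} ≡ 6^{18} ≡ 9 (mod 47)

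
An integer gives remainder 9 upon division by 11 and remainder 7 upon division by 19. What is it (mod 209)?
M = 11 × 19 = 209. M₁ = 19, y₁ ≡ 7 (mod 11). M₂ = 11, y₂ ≡ 7 (mod 19). k = 9×19×7 + 7×11×7 ≡ 64 (mod 209). The smallest positive such number is 64.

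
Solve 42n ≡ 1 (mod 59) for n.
42^(-1) ≡ 52 (mod 59). Verification: 42 × 52 = 2184 ≡ 1 (mod 59)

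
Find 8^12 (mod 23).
Using repeated squaring. 12 = 8 + 4 (binary 1100). Repeated squaring mod 23: 8^1 ≡ 8; 8^2 ≡ 8² = 64 ≡ 18; 8^4 ≡ 18² = 324 ≡ 2; 8^8 ≡ 2² = 4 ≡ 4. Multiply: 8^12 = 8^8 × 8^4 ≡ 4 × 2 (mod 23): 4 × 2 = 8 ≡ 8. So 8^12 ≡ 8 (mod 23).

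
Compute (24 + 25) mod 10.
9

(24 + 25) = 49
49 mod 10 = 9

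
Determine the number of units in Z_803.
720

Prime factorization: 803 = 11 × 73
Using the formula φ(n) = n × Π(1 - 1/p) for each prime factor p:
φ(803) = 803 × (1 - 1/11) × (1 - 1/73)
φ(803) = 720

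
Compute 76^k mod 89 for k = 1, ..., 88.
g^1, g^2, ..., g^{88} mod 89: {76, 80, 28, 81, 15, 72, 43, 64, 58, 47, 12, 22, 70, 69, 82, 2, 63, 71, 56, 73, 30, 55, 86, 39, 27, 5, 24, 44, 51, 49, 75, 4, 37, 53, 23, 57, 60, 21, 83, 78, 54, 10, 48, 88, 13, 9, 61, 8, 74, 17, 46, 25, 31, 42, 77, 67, 19, 20, 7, 87, 26, 18, 33, 16, 59, 34, 3, 50, 62, 84, 65, 45, 38, 40, 14, 85, 52, 36, 66, 32, 29, 68, 6, 11, 35, 79, 41, 1}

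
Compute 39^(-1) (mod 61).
36

Using Extended Euclidean Algorithm:
gcd(39, 61) = 1
Bezout coefficients: 39 × -25 + 61 × 16 = 1
So 39 × -25 ≡ 1 (mod 61)
The inverse is -25 mod 61 = 36
Verification: 39 × 36 = 1404 = 23 × 61 + 1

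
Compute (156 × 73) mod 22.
14

(156 × 73) = 11388
11388 mod 22 = 14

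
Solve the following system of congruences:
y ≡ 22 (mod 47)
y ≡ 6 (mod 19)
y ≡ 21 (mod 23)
14028

Using the Chinese Remainder Theorem:
M = product of moduli = 20539
For equation 1: M_1 = 437, 437 ≡ 14 (mod 47), inverse of 437 mod 47 is 37 (check: 14 × 37 = 518 ≡ 1 (mod 47))
For equation 2: M_2 = 1081, 1081 ≡ 17 (mod 19), inverse of 1081 mod 19 is 9 (check: 17 × 9 = 153 ≡ 1 (mod 19))
For equation 3: M_3 = 893, 893 ≡ 19 (mod 23), inverse of 893 mod 23 is 17 (check: 19 × 17 = 323 ≡ 1 (mod 23))
Combine: y ≡ Σ r_i×M_i×(M_i⁻¹ mod m_i) = 22×437×37 + 6×1081×9 + 21×893×17 = 355718 + 58374 + 318801 = 732893
732893 mod 20539 = 14028
y ≡ 14028 (mod 20539)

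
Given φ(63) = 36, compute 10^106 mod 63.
By Euler: 10^{36} ≡ 1 (mod 63) since gcd(10, 63) = 1. 106 = 2×36 + 34. So 10^{106} ≡ 10^{34} ≡ 46 (mod 63)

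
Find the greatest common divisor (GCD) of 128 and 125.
1

Using the Euclidean algorithm:
128 = 1 × 125 + 3
125 = 41 × 3 + 2
3 = 1 × 2 + 1
2 = 2 × 1 + 0

GCD(128, 125) = 1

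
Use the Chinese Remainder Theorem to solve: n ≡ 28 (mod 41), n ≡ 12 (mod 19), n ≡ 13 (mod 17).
10196

Using the Chinese Remainder Theorem:
M = product of moduli = 13243
For equation 1: M_1 = 323, 323 ≡ 36 (mod 41), inverse of 323 mod 41 is 8 (check: 36 × 8 = 288 ≡ 1 (mod 41))
For equation 2: M_2 = 697, 697 ≡ 13 (mod 19), inverse of 697 mod 19 is 3 (check: 13 × 3 = 39 ≡ 1 (mod 19))
For equation 3: M_3 = 779, 779 ≡ 14 (mod 17), inverse of 779 mod 17 is 11 (check: 14 × 11 = 154 ≡ 1 (mod 17))
Combine: n ≡ Σ r_i×M_i×(M_i⁻¹ mod m_i) = 28×323×8 + 12×697×3 + 13×779×11 = 72352 + 25092 + 111397 = 208841
208841 mod 13243 = 10196
n ≡ 10196 (mod 13243)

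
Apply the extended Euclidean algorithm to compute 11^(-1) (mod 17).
Extended GCD: 11(-3) + 17(2) = 1. So 11^(-1) ≡ 14 ≡ 14 (mod 17). Verify: 11 × 14 = 154 ≡ 1 (mod 17)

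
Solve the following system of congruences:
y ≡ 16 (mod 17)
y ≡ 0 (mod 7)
84

Using the Chinese Remainder Theorem:
M = product of moduli = 119
For equation 1: M_1 = 7, 7 ≡ 7 (mod 17), inverse of 7 mod 17 is 5 (check: 7 × 5 = 35 ≡ 1 (mod 17))
For equation 2: M_2 = 17, 17 ≡ 3 (mod 7), inverse of 17 mod 7 is 5 (check: 3 × 5 = 15 ≡ 1 (mod 7))
Combine: y ≡ Σ r_i×M_i×(M_i⁻¹ mod m_i) = 16×7×5 + 0×17×5 = 560 + 0 = 560
560 mod 119 = 84
y ≡ 84 (mod 119)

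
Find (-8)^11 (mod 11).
Using Fermat: (-8)^{10} ≡ 1 (mod 11). 11 ≡ 1 (mod 10). So (-8)^{11} ≡ (-8)^{1} ≡ 3 (mod 11)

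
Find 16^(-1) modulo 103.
58

Using Extended Euclidean Algorithm:
gcd(16, 103) = 1
Bezout coefficients: 16 × -45 + 103 × 7 = 1
So 16 × -45 ≡ 1 (mod 103)
The inverse is -45 mod 103 = 58
Verification: 16 × 58 = 928 = 9 × 103 + 1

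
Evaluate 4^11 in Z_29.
Using repeated squaring. 11 = 8 + 2 + 1 (binary 1011). Repeated squaring mod 29: 4^1 ≡ 4; 4^2 ≡ 4² = 16 ≡ 16; 4^4 ≡ 16² = 256 ≡ 24; 4^8 ≡ 24² = 576 ≡ 25. Multiply: 4^11 = 4^8 × 4^2 × 4^1 ≡ 25 × 16 × 4 (mod 29): 25 × 16 = 400 ≡ 23; 23 × 4 = 92 ≡ 5. So 4^11 ≡ 5 (mod 29).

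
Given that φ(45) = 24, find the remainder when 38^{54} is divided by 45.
By Euler: 38^{24} ≡ 1 (mod 45) since gcd(38, 45) = 1. 54 = 2×24 + 6. So 38^{54} ≡ 38^{6} ≡ 19 (mod 45)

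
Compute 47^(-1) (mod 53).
47^(-1) ≡ 44 (mod 53). Verification: 47 × 44 = 2068 ≡ 1 (mod 53)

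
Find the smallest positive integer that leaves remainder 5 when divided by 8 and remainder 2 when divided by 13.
M = 8 × 13 = 104. M₁ = 13, y₁ ≡ 5 (mod 8). M₂ = 8, y₂ ≡ 5 (mod 13). m = 5×13×5 + 2×8×5 ≡ 93 (mod 104). The smallest positive such number is 93.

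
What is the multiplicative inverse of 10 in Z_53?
10^(-1) ≡ 16 (mod 53). Verification: 10 × 16 = 160 ≡ 1 (mod 53)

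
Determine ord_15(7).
Powers of 7 mod 15: 7^1≡7, 7^2≡4, 7^3≡13, 7^4≡1. Order = 4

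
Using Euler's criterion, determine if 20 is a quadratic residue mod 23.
By Euler's criterion: 20^{11} ≡ 22 (mod 23). Since this equals -1 (≡ 22), 20 is not a QR.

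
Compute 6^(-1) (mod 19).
6^(-1) ≡ 16 (mod 19). Verification: 6 × 16 = 96 ≡ 1 (mod 19)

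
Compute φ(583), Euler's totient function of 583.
520

Prime factorization: 583 = 11 × 53
Using the formula φ(n) = n × Π(1 - 1/p) for each prime factor p:
φ(583) = 583 × (1 - 1/11) × (1 - 1/53)
φ(583) = 520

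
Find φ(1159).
1080

Prime factorization: 1159 = 19 × 61
Using the formula φ(n) = n × Π(1 - 1/p) for each prime factor p:
φ(1159) = 1159 × (1 - 1/19) × (1 - 1/61)
φ(1159) = 1080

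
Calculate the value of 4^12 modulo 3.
Using Fermat: 4^{2} ≡ 1 (mod 3). 12 ≡ 0 (mod 2). So 4^{12} ≡ 4^{0} ≡ 1 (mod 3)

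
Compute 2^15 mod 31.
Using repeated squaring. 15 = 8 + 4 + 2 + 1 (binary 1111). Repeated squaring mod 31: 2^1 ≡ 2; 2^2 ≡ 2² = 4 ≡ 4; 2^4 ≡ 4² = 16 ≡ 16; 2^8 ≡ 16² = 256 ≡ 8. Multiply: 2^15 = 2^8 × 2^4 × 2^2 × 2^1 ≡ 8 × 16 × 4 × 2 (mod 31): 8 × 16 = 128 ≡ 4; 4 × 4 = 16 ≡ 16; 16 × 2 = 32 ≡ 1. So 2^15 ≡ 1 (mod 31).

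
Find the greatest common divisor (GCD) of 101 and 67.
1

Using the Euclidean algorithm:
101 = 1 × 67 + 34
67 = 1 × 34 + 33
34 = 1 × 33 + 1
33 = 33 × 1 + 0

GCD(101, 67) = 1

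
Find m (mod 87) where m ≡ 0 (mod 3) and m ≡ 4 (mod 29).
M = 3 × 29 = 87. M₁ = 29, y₁ ≡ 2 (mod 3). M₂ = 3, y₂ ≡ 10 (mod 29). m = 0×29×2 + 4×3×10 ≡ 33 (mod 87)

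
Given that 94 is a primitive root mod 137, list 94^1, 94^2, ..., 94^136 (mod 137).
g^1, g^2, ..., g^{136} mod 137: {94, 68, 90, 103, 92, 17, 91, 60, 23, 107, 57, 15, 40, 61, 117, 38, 10, 118, 132, 78, 71, 98, 33, 88, 52, 93, 111, 22, 13, 126, 62, 74, 106, 100, 84, 87, 95, 25, 21, 56, 58, 109, 108, 14, 83, 130, 27, 72, 55, 101, 41, 18, 48, 128, 113, 73, 12, 32, 131, 121, 3, 8, 67, 133, 35, 2, 51, 136, 43, 69, 47, 34, 45, 120, 46, 77, 114, 30, 80, 122, 97, 76, 20, 99, 127, 19, 5, 59, 66, 39, 104, 49, 85, 44, 26, 115, 124, 11, 75, 63, 31, 37, 53, 50, 42, 112, 116, 81, 79, 28, 29, 123, 54, 7, 110, 65, 82, 36, 96, 119, 89, 9, 24, 64, 125, 105, 6, 16, 134, 129, 70, 4, 102, 135, 86, 1}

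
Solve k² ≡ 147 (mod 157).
The square roots of 147 mod 157 are 124 and 33. Verify: 124² = 15376 ≡ 147 (mod 157)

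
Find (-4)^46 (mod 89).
Using repeated squaring. (-4) ≡ 85 (mod 89). 46 = 32 + 8 + 4 + 2 (binary 101110). Repeated squaring mod 89: 85^1 ≡ 85; 85^2 ≡ 85² = 7225 ≡ 16; 85^4 ≡ 16² = 256 ≡ 78; 85^8 ≡ 78² = 6084 ≡ 32; 85^16 ≡ 32² = 1024 ≡ 45; 85^32 ≡ 45² = 2025 ≡ 67. Multiply: (-4)^46 ≡ 85^32 × 85^8 × 85^4 × 85^2 ≡ 67 × 32 × 78 × 16 (mod 89): 67 × 32 = 2144 ≡ 8; 8 × 78 = 624 ≡ 1; 1 × 16 = 16 ≡ 16. So (-4)^46 ≡ 16 (mod 89).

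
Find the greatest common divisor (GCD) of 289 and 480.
1

Using the Euclidean algorithm:
289 = 0 × 480 + 289
480 = 1 × 289 + 191
289 = 1 × 191 + 98
191 = 1 × 98 + 93
98 = 1 × 93 + 5
93 = 18 × 5 + 3
5 = 1 × 3 + 2
3 = 1 × 2 + 1
2 = 2 × 1 + 0

GCD(289, 480) = 1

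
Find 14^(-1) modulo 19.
15

Using Extended Euclidean Algorithm:
gcd(14, 19) = 1
Bezout coefficients: 14 × -4 + 19 × 3 = 1
So 14 × -4 ≡ 1 (mod 19)
The inverse is -4 mod 19 = 15
Verification: 14 × 15 = 210 = 11 × 19 + 1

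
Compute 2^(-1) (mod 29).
2^(-1) ≡ 15 (mod 29). Verification: 2 × 15 = 30 ≡ 1 (mod 29)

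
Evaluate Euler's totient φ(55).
40

Prime factorization: 55 = 5 × 11
Using the formula φ(n) = n × Π(1 - 1/p) for each prime factor p:
φ(55) = 55 × (1 - 1/5) × (1 - 1/11)
φ(55) = 40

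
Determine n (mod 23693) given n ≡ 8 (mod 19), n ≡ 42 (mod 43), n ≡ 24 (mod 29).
22789

Using the Chinese Remainder Theorem:
M = product of moduli = 23693
For equation 1: M_1 = 1247, 1247 ≡ 12 (mod 19), inverse of 1247 mod 19 is 8 (check: 12 × 8 = 96 ≡ 1 (mod 19))
For equation 2: M_2 = 551, 551 ≡ 35 (mod 43), inverse of 551 mod 43 is 16 (check: 35 × 16 = 560 ≡ 1 (mod 43))
For equation 3: M_3 = 817, 817 ≡ 5 (mod 29), inverse of 817 mod 29 is 6 (check: 5 × 6 = 30 ≡ 1 (mod 29))
Combine: n ≡ Σ r_i×M_i×(M_i⁻¹ mod m_i) = 8×1247×8 + 42×551×16 + 24×817×6 = 79808 + 370272 + 117648 = 567728
567728 mod 23693 = 22789
n ≡ 22789 (mod 23693)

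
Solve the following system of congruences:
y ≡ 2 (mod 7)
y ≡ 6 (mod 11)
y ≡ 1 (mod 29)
842

Using the Chinese Remainder Theorem:
M = product of moduli = 2233
For equation 1: M_1 = 319, 319 ≡ 4 (mod 7), inverse of 319 mod 7 is 2 (check: 4 × 2 = 8 ≡ 1 (mod 7))
For equation 2: M_2 = 203, 203 ≡ 5 (mod 11), inverse of 203 mod 11 is 9 (check: 5 × 9 = 45 ≡ 1 (mod 11))
For equation 3: M_3 = 77, 77 ≡ 19 (mod 29), inverse of 77 mod 29 is 26 (check: 19 × 26 = 494 ≡ 1 (mod 29))
Combine: y ≡ Σ r_i×M_i×(M_i⁻¹ mod m_i) = 2×319×2 + 6×203×9 + 1×77×26 = 1276 + 10962 + 2002 = 14240
14240 mod 2233 = 842
y ≡ 842 (mod 2233)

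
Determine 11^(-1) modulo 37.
11^(-1) ≡ 27 (mod 37). Verification: 11 × 27 = 297 ≡ 1 (mod 37)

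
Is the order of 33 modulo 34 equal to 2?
Yes, ord_34(33) = 2.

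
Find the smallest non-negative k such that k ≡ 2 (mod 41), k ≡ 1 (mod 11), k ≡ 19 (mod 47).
13696

Using the Chinese Remainder Theorem:
M = product of moduli = 21197
For equation 1: M_1 = 517, 517 ≡ 25 (mod 41), inverse of 517 mod 41 is 23 (check: 25 × 23 = 575 ≡ 1 (mod 41))
For equation 2: M_2 = 1927, 1927 ≡ 2 (mod 11), inverse of 1927 mod 11 is 6 (check: 2 × 6 = 12 ≡ 1 (mod 11))
For equation 3: M_3 = 451, 451 ≡ 28 (mod 47), inverse of 451 mod 47 is 42 (check: 28 × 42 = 1176 ≡ 1 (mod 47))
Combine: k ≡ Σ r_i×M_i×(M_i⁻¹ mod m_i) = 2×517×23 + 1×1927×6 + 19×451×42 = 23782 + 11562 + 359898 = 395242
395242 mod 21197 = 13696
k ≡ 13696 (mod 21197)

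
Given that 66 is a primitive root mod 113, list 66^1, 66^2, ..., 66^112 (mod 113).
g^1, g^2, ..., g^{112} mod 113: {66, 62, 24, 2, 19, 11, 48, 4, 38, 22, 96, 8, 76, 44, 79, 16, 39, 88, 45, 32, 78, 63, 90, 64, 43, 13, 67, 15, 86, 26, 21, 30, 59, 52, 42, 60, 5, 104, 84, 7, 10, 95, 55, 14, 20, 77, 110, 28, 40, 41, 107, 56, 80, 82, 101, 112, 47, 51, 89, 111, 94, 102, 65, 109, 75, 91, 17, 105, 37, 69, 34, 97, 74, 25, 68, 81, 35, 50, 23, 49, 70, 100, 46, 98, 27, 87, 92, 83, 54, 61, 71, 53, 108, 9, 29, 106, 103, 18, 58, 99, 93, 36, 3, 85, 73, 72, 6, 57, 33, 31, 12, 1}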